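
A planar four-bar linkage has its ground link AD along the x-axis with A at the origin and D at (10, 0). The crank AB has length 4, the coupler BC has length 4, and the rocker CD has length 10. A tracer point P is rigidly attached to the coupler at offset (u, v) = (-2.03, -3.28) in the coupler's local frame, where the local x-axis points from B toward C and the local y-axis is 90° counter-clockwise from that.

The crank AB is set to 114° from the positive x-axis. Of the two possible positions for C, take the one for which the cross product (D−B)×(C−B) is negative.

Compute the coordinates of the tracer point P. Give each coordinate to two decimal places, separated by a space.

-5.45 4.17

A=(0,0), D=(10.00,0)
B = A + 4.00·(cos114°, sin114°) = (-1.6269, 3.6542)
|BD| = 12.1877
circle(B,4.00) ∩ circle(D,10.00): a=2.6477, h=2.9983
  candidates: C₊=(1.7979,5.7207) cross=36.542; C₋=(-0.0000,-0.0000) cross=-36.542
  mode - wants cross < 0 → take C=(-0.0000,-0.0000) (cross=-36.542)
ex = (C−B)/|BC| = (0.4067,-0.9135); ey = (0.9135,0.4067)
P = B + -2.03·ex + -3.28·ey = (-5.4491,4.1746)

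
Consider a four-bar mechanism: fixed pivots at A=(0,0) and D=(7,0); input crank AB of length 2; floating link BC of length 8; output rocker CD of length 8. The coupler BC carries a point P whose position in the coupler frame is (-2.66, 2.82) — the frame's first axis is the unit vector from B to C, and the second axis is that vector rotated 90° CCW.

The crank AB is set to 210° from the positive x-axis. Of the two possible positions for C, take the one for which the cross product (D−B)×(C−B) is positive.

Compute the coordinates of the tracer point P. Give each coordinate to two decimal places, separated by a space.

-5.45 -2.10

A=(0,0), D=(7.00,0)
B = A + 2.00·(cos210°, sin210°) = (-1.7321, -1.0000)
|BD| = 8.7891
circle(B,8.00) ∩ circle(D,8.00): a=4.3946, h=6.6849
  candidates: C₊=(1.8734,6.1415) cross=58.754; C₋=(3.3946,-7.1415) cross=-58.754
  mode + wants cross > 0 → take C=(1.8734,6.1415) (cross=58.754)
ex = (C−B)/|BC| = (0.4507,0.8927); ey = (-0.8927,0.4507)
P = B + -2.66·ex + 2.82·ey = (-5.4482,-2.1036)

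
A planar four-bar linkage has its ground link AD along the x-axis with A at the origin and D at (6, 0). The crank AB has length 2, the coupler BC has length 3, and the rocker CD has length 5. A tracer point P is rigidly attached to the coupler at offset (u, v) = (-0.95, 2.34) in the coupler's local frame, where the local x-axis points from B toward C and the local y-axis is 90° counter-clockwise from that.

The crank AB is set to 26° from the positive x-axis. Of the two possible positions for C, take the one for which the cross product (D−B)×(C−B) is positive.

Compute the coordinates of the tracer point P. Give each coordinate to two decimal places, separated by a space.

-0.72 0.66

A=(0,0), D=(6.00,0)
B = A + 2.00·(cos26°, sin26°) = (1.7976, 0.8767)
|BD| = 4.2929
circle(B,3.00) ∩ circle(D,5.00): a=0.2829, h=2.9866
  candidates: C₊=(2.6845,3.7426) cross=12.821; C₋=(1.4646,-2.1047) cross=-12.821
  mode + wants cross > 0 → take C=(2.6845,3.7426) (cross=12.821)
ex = (C−B)/|BC| = (0.2956,0.9553); ey = (-0.9553,0.2956)
P = B + -0.95·ex + 2.34·ey = (-0.7187,0.6610)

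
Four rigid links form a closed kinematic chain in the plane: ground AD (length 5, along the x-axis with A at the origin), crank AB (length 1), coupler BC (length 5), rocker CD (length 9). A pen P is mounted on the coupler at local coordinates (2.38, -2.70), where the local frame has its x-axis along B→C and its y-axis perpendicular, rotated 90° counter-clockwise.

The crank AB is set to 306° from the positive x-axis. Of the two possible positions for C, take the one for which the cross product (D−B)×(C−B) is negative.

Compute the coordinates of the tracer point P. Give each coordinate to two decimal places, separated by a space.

-3.01 -0.73

A=(0,0), D=(5.00,0)
B = A + 1.00·(cos306°, sin306°) = (0.5878, -0.8090)
|BD| = 4.4858
circle(B,5.00) ∩ circle(D,9.00): a=-3.9991, h=3.0012
  candidates: C₊=(-3.8870,1.4218) cross=13.463; C₋=(-2.8044,-4.4823) cross=-13.463
  mode - wants cross < 0 → take C=(-2.8044,-4.4823) (cross=-13.463)
ex = (C−B)/|BC| = (-0.6784,-0.7347); ey = (0.7347,-0.6784)
P = B + 2.38·ex + -2.70·ey = (-3.0105,-0.7257)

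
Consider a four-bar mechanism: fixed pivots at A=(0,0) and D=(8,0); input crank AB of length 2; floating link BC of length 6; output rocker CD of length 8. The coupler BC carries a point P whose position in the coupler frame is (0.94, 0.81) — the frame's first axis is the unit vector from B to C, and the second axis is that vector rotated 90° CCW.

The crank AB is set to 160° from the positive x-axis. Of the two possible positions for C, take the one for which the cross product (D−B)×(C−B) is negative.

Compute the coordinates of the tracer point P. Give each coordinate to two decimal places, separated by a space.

-0.69 0.32

A=(0,0), D=(8.00,0)
B = A + 2.00·(cos160°, sin160°) = (-1.8794, 0.6840)
|BD| = 9.9030
circle(B,6.00) ∩ circle(D,8.00): a=3.5378, h=4.8460
  candidates: C₊=(1.9847,5.2741) cross=47.990; C₋=(1.3152,-4.3948) cross=-47.990
  mode - wants cross < 0 → take C=(1.3152,-4.3948) (cross=-47.990)
ex = (C−B)/|BC| = (0.5324,-0.8465); ey = (0.8465,0.5324)
P = B + 0.94·ex + 0.81·ey = (-0.6933,0.3196)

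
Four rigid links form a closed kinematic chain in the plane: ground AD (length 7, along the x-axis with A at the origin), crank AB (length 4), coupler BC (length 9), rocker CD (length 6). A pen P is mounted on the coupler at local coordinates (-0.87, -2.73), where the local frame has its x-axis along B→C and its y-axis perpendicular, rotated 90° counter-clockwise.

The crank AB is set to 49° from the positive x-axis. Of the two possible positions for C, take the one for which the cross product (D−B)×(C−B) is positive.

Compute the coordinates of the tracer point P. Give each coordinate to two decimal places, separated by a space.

2.02 0.22

A=(0,0), D=(7.00,0)
B = A + 4.00·(cos49°, sin49°) = (2.6242, 3.0188)
|BD| = 5.3161
circle(B,9.00) ∩ circle(D,6.00): a=6.8905, h=5.7898
  candidates: C₊=(11.5837,3.8716) cross=30.779; C₋=(5.0081,-5.6597) cross=-30.779
  mode + wants cross > 0 → take C=(11.5837,3.8716) (cross=30.779)
ex = (C−B)/|BC| = (0.9955,0.0948); ey = (-0.0948,0.9955)
P = B + -0.87·ex + -2.73·ey = (2.0168,0.2187)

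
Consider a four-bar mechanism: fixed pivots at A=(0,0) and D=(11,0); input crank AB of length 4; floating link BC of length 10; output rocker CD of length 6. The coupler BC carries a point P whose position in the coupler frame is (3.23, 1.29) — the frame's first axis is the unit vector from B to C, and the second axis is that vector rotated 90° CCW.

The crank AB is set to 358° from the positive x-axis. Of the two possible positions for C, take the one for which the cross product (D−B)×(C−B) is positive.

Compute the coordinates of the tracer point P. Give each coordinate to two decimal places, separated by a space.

A=(0,0), D=(11.00,0)
B = A + 4.00·(cos358°, sin358°) = (3.9976, -0.1396)
|BD| = 7.0038
circle(B,10.00) ∩ circle(D,6.00): a=8.0708, h=5.9044
  candidates: C₊=(11.9491,5.9245) cross=41.353; C₋=(12.1845,-5.8819) cross=-41.353
  mode + wants cross > 0 → take C=(11.9491,5.9245) (cross=41.353)
ex = (C−B)/|BC| = (0.7952,0.6064); ey = (-0.6064,0.7952)
P = B + 3.23·ex + 1.29·ey = (5.7837,2.8448)

5.78 2.84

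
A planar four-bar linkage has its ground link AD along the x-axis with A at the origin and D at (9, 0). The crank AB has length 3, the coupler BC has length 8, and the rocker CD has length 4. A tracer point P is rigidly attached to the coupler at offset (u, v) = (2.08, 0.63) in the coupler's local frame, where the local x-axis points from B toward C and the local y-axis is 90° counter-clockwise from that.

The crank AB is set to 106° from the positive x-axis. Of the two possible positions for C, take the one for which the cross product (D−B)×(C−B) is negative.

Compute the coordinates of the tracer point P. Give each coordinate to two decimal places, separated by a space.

A=(0,0), D=(9.00,0)
B = A + 3.00·(cos106°, sin106°) = (-0.8269, 2.8838)
|BD| = 10.2413
circle(B,8.00) ∩ circle(D,4.00): a=7.4641, h=2.8787
  candidates: C₊=(7.1458,3.5443) cross=29.482; C₋=(5.5246,-1.9802) cross=-29.482
  mode - wants cross < 0 → take C=(5.5246,-1.9802) (cross=-29.482)
ex = (C−B)/|BC| = (0.7939,-0.6080); ey = (0.6080,0.7939)
P = B + 2.08·ex + 0.63·ey = (1.2075,2.1193)

1.21 2.12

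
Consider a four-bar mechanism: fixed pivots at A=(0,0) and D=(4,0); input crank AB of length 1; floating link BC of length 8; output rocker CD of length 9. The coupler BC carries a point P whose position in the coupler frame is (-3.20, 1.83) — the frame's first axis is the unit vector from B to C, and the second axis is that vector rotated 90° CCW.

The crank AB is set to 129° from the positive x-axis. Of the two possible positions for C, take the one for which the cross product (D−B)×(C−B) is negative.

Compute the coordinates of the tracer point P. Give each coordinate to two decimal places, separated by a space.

1.51 3.78

A=(0,0), D=(4.00,0)
B = A + 1.00·(cos129°, sin129°) = (-0.6293, 0.7771)
|BD| = 4.6941
circle(B,8.00) ∩ circle(D,9.00): a=0.5363, h=7.9820
  candidates: C₊=(1.2210,8.5602) cross=37.468; C₋=(-1.4219,-7.1835) cross=-37.468
  mode - wants cross < 0 → take C=(-1.4219,-7.1835) (cross=-37.468)
ex = (C−B)/|BC| = (-0.0991,-0.9951); ey = (0.9951,-0.0991)
P = B + -3.20·ex + 1.83·ey = (1.5087,3.7801)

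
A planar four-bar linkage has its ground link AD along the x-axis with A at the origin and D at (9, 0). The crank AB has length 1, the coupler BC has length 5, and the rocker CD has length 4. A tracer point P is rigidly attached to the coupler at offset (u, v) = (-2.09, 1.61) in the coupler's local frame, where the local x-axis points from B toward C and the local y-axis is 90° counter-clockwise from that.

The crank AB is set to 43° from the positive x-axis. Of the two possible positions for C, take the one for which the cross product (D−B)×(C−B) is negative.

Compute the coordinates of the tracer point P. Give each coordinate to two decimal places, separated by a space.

-0.48 3.02

A=(0,0), D=(9.00,0)
B = A + 1.00·(cos43°, sin43°) = (0.7314, 0.6820)
|BD| = 8.2967
circle(B,5.00) ∩ circle(D,4.00): a=4.6907, h=1.7312
  candidates: C₊=(5.5485,2.0217) cross=14.363; C₋=(5.2639,-1.4289) cross=-14.363
  mode - wants cross < 0 → take C=(5.2639,-1.4289) (cross=-14.363)
ex = (C−B)/|BC| = (0.9065,-0.4222); ey = (0.4222,0.9065)
P = B + -2.09·ex + 1.61·ey = (-0.4836,3.0238)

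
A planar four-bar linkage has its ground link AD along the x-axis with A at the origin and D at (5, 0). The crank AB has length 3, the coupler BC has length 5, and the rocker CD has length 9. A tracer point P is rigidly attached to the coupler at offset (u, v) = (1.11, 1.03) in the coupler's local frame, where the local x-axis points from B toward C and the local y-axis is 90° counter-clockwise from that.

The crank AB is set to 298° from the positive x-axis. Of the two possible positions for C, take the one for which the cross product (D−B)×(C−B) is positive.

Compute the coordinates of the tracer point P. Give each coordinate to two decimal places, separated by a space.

A=(0,0), D=(5.00,0)
B = A + 3.00·(cos298°, sin298°) = (1.4084, -2.6488)
|BD| = 4.4627
circle(B,5.00) ∩ circle(D,9.00): a=-4.0428, h=2.9420
  candidates: C₊=(-3.5915,-2.6807) cross=13.129; C₋=(-0.0990,-7.4162) cross=-13.129
  mode + wants cross > 0 → take C=(-3.5915,-2.6807) (cross=13.129)
ex = (C−B)/|BC| = (-1.0000,-0.0064); ey = (0.0064,-1.0000)
P = B + 1.11·ex + 1.03·ey = (0.3050,-3.6859)

0.31 -3.69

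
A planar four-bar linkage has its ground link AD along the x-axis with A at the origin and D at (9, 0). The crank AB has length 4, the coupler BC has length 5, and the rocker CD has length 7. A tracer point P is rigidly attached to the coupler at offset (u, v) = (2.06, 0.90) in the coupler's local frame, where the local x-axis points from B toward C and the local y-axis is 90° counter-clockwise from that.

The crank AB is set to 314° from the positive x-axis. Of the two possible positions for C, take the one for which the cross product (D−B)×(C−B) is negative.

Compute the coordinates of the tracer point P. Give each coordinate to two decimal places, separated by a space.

4.86 -3.72

A=(0,0), D=(9.00,0)
B = A + 4.00·(cos314°, sin314°) = (2.7786, -2.8774)
|BD| = 6.8545
circle(B,5.00) ∩ circle(D,7.00): a=1.6766, h=4.7105
  candidates: C₊=(2.3230,2.1018) cross=32.288; C₋=(6.2777,-6.4490) cross=-32.288
  mode - wants cross < 0 → take C=(6.2777,-6.4490) (cross=-32.288)
ex = (C−B)/|BC| = (0.6998,-0.7143); ey = (0.7143,0.6998)
P = B + 2.06·ex + 0.90·ey = (4.8631,-3.7190)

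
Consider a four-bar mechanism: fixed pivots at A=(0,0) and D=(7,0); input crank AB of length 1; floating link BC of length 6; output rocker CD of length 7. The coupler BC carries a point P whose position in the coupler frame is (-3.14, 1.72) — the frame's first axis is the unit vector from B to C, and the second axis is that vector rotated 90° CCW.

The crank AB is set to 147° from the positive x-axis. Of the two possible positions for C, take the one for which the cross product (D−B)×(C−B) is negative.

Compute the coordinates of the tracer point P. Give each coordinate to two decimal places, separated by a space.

-0.74 4.12

A=(0,0), D=(7.00,0)
B = A + 1.00·(cos147°, sin147°) = (-0.8387, 0.5446)
|BD| = 7.8576
circle(B,6.00) ∩ circle(D,7.00): a=3.1016, h=5.1362
  candidates: C₊=(2.6114,5.4535) cross=40.358; C₋=(1.8994,-4.7942) cross=-40.358
  mode - wants cross < 0 → take C=(1.8994,-4.7942) (cross=-40.358)
ex = (C−B)/|BC| = (0.4563,-0.8898); ey = (0.8898,0.4563)
P = B + -3.14·ex + 1.72·ey = (-0.7411,4.1235)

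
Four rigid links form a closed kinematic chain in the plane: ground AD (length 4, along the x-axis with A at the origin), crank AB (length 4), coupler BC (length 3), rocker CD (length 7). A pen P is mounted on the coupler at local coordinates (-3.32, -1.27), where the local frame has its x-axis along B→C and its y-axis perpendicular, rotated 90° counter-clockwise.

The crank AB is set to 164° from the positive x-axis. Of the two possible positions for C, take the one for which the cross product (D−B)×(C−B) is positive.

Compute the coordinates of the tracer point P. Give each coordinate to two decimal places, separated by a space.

A=(0,0), D=(4.00,0)
B = A + 4.00·(cos164°, sin164°) = (-3.8450, 1.1025)
|BD| = 7.9221
circle(B,3.00) ∩ circle(D,7.00): a=1.4365, h=2.6337
  candidates: C₊=(-2.0560,3.5107) cross=20.865; C₋=(-2.7891,-1.7055) cross=-20.865
  mode + wants cross > 0 → take C=(-2.0560,3.5107) (cross=20.865)
ex = (C−B)/|BC| = (0.5964,0.8027); ey = (-0.8027,0.5964)
P = B + -3.32·ex + -1.27·ey = (-4.8055,-2.3199)

-4.81 -2.32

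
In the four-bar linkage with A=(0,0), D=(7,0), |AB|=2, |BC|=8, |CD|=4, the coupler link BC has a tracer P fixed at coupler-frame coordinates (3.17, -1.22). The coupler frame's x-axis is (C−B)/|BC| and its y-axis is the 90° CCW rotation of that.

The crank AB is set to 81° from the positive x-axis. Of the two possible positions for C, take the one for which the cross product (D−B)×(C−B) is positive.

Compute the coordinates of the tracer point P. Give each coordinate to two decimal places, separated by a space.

A=(0,0), D=(7.00,0)
B = A + 2.00·(cos81°, sin81°) = (0.3129, 1.9754)
|BD| = 6.9728
circle(B,8.00) ∩ circle(D,4.00): a=6.9283, h=3.9998
  candidates: C₊=(8.0905,3.8485) cross=27.889; C₋=(5.8243,-3.8233) cross=-27.889
  mode + wants cross > 0 → take C=(8.0905,3.8485) (cross=27.889)
ex = (C−B)/|BC| = (0.9722,0.2341); ey = (-0.2341,0.9722)
P = B + 3.17·ex + -1.22·ey = (3.6804,1.5315)

3.68 1.53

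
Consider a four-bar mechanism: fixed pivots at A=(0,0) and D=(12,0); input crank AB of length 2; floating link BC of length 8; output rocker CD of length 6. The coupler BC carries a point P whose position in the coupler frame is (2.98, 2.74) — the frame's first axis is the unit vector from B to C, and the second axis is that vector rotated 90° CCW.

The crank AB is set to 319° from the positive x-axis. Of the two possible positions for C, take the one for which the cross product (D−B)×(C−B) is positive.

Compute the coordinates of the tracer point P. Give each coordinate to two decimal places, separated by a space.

A=(0,0), D=(12.00,0)
B = A + 2.00·(cos319°, sin319°) = (1.5094, -1.3121)
|BD| = 10.5723
circle(B,8.00) ∩ circle(D,6.00): a=6.6104, h=4.5059
  candidates: C₊=(7.5095,3.9793) cross=47.638; C₋=(8.6279,-4.9628) cross=-47.638
  mode + wants cross > 0 → take C=(7.5095,3.9793) (cross=47.638)
ex = (C−B)/|BC| = (0.7500,0.6614); ey = (-0.6614,0.7500)
P = B + 2.98·ex + 2.74·ey = (1.9321,2.7140)

1.93 2.71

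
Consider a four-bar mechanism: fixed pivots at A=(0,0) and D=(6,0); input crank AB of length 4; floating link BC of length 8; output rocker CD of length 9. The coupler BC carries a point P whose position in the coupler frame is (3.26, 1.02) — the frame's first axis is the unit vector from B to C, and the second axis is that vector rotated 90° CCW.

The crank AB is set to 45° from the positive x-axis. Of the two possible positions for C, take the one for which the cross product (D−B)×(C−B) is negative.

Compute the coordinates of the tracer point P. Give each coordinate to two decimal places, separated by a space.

A=(0,0), D=(6.00,0)
B = A + 4.00·(cos45°, sin45°) = (2.8284, 2.8284)
|BD| = 4.2496
circle(B,8.00) ∩ circle(D,9.00): a=0.1246, h=7.9990
  candidates: C₊=(8.2454,8.7154) cross=33.992; C₋=(-2.4026,-3.2244) cross=-33.992
  mode - wants cross < 0 → take C=(-2.4026,-3.2244) (cross=-33.992)
ex = (C−B)/|BC| = (-0.6539,-0.7566); ey = (0.7566,-0.6539)
P = B + 3.26·ex + 1.02·ey = (1.4685,-0.3050)

1.47 -0.31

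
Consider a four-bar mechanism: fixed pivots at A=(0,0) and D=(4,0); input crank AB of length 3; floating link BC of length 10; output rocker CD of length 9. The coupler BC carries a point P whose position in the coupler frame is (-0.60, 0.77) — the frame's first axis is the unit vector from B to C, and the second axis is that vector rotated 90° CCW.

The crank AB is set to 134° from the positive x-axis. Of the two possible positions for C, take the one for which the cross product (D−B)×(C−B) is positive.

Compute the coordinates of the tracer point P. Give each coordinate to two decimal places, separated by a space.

-3.05 2.32

A=(0,0), D=(4.00,0)
B = A + 3.00·(cos134°, sin134°) = (-2.0840, 2.1580)
|BD| = 6.4554
circle(B,10.00) ∩ circle(D,9.00): a=4.6993, h=8.8270
  candidates: C₊=(5.2958,8.9062) cross=56.982; C₋=(-0.6059,-7.7321) cross=-56.982
  mode + wants cross > 0 → take C=(5.2958,8.9062) (cross=56.982)
ex = (C−B)/|BC| = (0.7380,0.6748); ey = (-0.6748,0.7380)
P = B + -0.60·ex + 0.77·ey = (-3.0464,2.3214)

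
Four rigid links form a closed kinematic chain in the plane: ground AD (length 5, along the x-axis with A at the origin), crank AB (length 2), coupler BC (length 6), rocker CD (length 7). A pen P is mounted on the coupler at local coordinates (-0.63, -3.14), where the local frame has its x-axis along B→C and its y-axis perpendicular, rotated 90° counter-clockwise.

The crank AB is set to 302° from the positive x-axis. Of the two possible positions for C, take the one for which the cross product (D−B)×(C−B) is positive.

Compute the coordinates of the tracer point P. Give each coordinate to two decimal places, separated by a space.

A=(0,0), D=(5.00,0)
B = A + 2.00·(cos302°, sin302°) = (1.0598, -1.6961)
|BD| = 4.2897
circle(B,6.00) ∩ circle(D,7.00): a=0.6296, h=5.9669
  candidates: C₊=(-0.7211,4.0335) cross=25.596; C₋=(3.9974,-6.9278) cross=-25.596
  mode + wants cross > 0 → take C=(-0.7211,4.0335) (cross=25.596)
ex = (C−B)/|BC| = (-0.2968,0.9549); ey = (-0.9549,-0.2968)
P = B + -0.63·ex + -3.14·ey = (4.2453,-1.3657)

4.25 -1.37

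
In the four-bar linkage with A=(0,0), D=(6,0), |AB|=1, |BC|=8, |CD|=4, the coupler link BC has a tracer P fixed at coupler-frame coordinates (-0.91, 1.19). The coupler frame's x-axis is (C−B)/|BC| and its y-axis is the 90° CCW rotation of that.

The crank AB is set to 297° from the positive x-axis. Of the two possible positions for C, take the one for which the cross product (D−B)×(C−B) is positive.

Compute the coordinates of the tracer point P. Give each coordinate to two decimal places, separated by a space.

A=(0,0), D=(6.00,0)
B = A + 1.00·(cos297°, sin297°) = (0.4540, -0.8910)
|BD| = 5.6171
circle(B,8.00) ∩ circle(D,4.00): a=7.0812, h=3.7224
  candidates: C₊=(6.8551,3.9075) cross=20.909; C₋=(8.0360,-3.4431) cross=-20.909
  mode + wants cross > 0 → take C=(6.8551,3.9075) (cross=20.909)
ex = (C−B)/|BC| = (0.8001,0.5998); ey = (-0.5998,0.8001)
P = B + -0.91·ex + 1.19·ey = (-0.9879,-0.4847)

-0.99 -0.48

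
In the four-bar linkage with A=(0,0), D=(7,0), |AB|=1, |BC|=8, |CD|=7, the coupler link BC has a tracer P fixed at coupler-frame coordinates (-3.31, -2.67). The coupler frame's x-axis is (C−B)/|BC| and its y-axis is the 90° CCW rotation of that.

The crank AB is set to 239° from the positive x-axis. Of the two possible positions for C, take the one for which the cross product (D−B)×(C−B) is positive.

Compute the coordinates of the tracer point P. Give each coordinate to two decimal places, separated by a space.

A=(0,0), D=(7.00,0)
B = A + 1.00·(cos239°, sin239°) = (-0.5150, -0.8572)
|BD| = 7.5638
circle(B,8.00) ∩ circle(D,7.00): a=4.7735, h=6.4198
  candidates: C₊=(3.5001,6.0623) cross=48.558; C₋=(4.9552,-6.6947) cross=-48.558
  mode + wants cross > 0 → take C=(3.5001,6.0623) (cross=48.558)
ex = (C−B)/|BC| = (0.5019,0.8649); ey = (-0.8649,0.5019)
P = B + -3.31·ex + -2.67·ey = (0.1330,-5.0601)

0.13 -5.06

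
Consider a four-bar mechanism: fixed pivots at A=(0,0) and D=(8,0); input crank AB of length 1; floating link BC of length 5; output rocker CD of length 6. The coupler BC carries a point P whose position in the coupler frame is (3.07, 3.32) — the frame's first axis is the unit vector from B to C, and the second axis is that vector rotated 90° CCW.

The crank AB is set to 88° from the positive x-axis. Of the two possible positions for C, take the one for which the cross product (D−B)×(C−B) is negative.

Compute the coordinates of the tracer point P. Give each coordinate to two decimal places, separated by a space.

A=(0,0), D=(8.00,0)
B = A + 1.00·(cos88°, sin88°) = (0.0349, 0.9994)
|BD| = 8.0276
circle(B,5.00) ∩ circle(D,6.00): a=3.3286, h=3.7310
  candidates: C₊=(3.8021,4.2869) cross=29.951; C₋=(2.8732,-3.1170) cross=-29.951
  mode - wants cross < 0 → take C=(2.8732,-3.1170) (cross=-29.951)
ex = (C−B)/|BC| = (0.5677,-0.8233); ey = (0.8233,0.5677)
P = B + 3.07·ex + 3.32·ey = (4.5108,0.3566)

4.51 0.36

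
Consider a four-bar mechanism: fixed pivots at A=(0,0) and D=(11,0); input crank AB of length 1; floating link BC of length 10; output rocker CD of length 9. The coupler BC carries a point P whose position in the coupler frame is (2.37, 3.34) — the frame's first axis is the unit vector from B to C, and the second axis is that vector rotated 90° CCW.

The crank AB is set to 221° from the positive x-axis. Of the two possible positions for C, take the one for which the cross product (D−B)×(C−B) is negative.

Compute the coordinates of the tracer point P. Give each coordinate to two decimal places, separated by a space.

3.28 0.04

A=(0,0), D=(11.00,0)
B = A + 1.00·(cos221°, sin221°) = (-0.7547, -0.6561)
|BD| = 11.7730
circle(B,10.00) ∩ circle(D,9.00): a=6.6934, h=7.4295
  candidates: C₊=(5.5143,7.1349) cross=87.468; C₋=(6.3423,-7.7011) cross=-87.468
  mode - wants cross < 0 → take C=(6.3423,-7.7011) (cross=-87.468)
ex = (C−B)/|BC| = (0.7097,-0.7045); ey = (0.7045,0.7097)
P = B + 2.37·ex + 3.34·ey = (3.2803,0.0447)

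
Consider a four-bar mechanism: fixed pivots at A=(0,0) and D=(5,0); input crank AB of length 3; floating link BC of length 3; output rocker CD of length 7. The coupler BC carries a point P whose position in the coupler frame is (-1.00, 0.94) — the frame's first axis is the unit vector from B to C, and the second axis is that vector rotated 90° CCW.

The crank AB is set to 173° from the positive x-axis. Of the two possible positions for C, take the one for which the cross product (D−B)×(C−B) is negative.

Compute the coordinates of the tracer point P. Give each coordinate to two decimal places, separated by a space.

-2.60 1.68

A=(0,0), D=(5.00,0)
B = A + 3.00·(cos173°, sin173°) = (-2.9776, 0.3656)
|BD| = 7.9860
circle(B,3.00) ∩ circle(D,7.00): a=1.4886, h=2.6046
  candidates: C₊=(-1.3713,2.8993) cross=20.800; C₋=(-1.6098,-2.3044) cross=-20.800
  mode - wants cross < 0 → take C=(-1.6098,-2.3044) (cross=-20.800)
ex = (C−B)/|BC| = (0.4559,-0.8900); ey = (0.8900,0.4559)
P = B + -1.00·ex + 0.94·ey = (-2.5970,1.6842)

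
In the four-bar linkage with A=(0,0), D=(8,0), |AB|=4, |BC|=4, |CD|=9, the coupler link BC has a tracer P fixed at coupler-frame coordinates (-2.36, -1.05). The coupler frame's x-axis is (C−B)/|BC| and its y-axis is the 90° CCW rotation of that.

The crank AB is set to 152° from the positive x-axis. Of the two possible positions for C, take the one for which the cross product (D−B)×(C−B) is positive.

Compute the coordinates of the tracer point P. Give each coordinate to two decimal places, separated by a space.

-5.02 -0.23

A=(0,0), D=(8.00,0)
B = A + 4.00·(cos152°, sin152°) = (-3.5318, 1.8779)
|BD| = 11.6837
circle(B,4.00) ∩ circle(D,9.00): a=3.0602, h=2.5759
  candidates: C₊=(-0.0974,3.9284) cross=30.096; C₋=(-0.9254,-1.1564) cross=-30.096
  mode + wants cross > 0 → take C=(-0.0974,3.9284) (cross=30.096)
ex = (C−B)/|BC| = (0.8586,0.5126); ey = (-0.5126,0.8586)
P = B + -2.36·ex + -1.05·ey = (-5.0198,-0.2335)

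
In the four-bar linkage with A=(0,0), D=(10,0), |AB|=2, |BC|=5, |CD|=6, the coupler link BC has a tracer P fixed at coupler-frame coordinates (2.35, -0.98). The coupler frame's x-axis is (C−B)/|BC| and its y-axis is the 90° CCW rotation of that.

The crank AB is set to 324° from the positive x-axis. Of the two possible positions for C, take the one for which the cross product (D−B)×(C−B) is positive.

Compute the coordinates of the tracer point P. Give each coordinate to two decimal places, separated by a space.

A=(0,0), D=(10.00,0)
B = A + 2.00·(cos324°, sin324°) = (1.6180, -1.1756)
|BD| = 8.4640
circle(B,5.00) ∩ circle(D,6.00): a=3.5822, h=3.4883
  candidates: C₊=(4.6810,2.7764) cross=29.525; C₋=(5.6500,-4.1325) cross=-29.525
  mode + wants cross > 0 → take C=(4.6810,2.7764) (cross=29.525)
ex = (C−B)/|BC| = (0.6126,0.7904); ey = (-0.7904,0.6126)
P = B + 2.35·ex + -0.98·ey = (3.8322,0.0815)

3.83 0.08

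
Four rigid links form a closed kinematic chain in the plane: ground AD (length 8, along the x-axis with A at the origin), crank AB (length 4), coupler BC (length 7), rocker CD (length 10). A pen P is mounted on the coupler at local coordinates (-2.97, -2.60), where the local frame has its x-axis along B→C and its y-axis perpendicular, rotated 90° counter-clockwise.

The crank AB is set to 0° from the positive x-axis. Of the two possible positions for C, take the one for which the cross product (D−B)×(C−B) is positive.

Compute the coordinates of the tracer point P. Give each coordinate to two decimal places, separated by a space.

A=(0,0), D=(8.00,0)
B = A + 4.00·(cos0°, sin0°) = (4.0000, 0.0000)
|BD| = 4.0000
circle(B,7.00) ∩ circle(D,10.00): a=-4.3750, h=5.4644
  candidates: C₊=(-0.3750,5.4644) cross=21.857; C₋=(-0.3750,-5.4644) cross=-21.857
  mode + wants cross > 0 → take C=(-0.3750,5.4644) (cross=21.857)
ex = (C−B)/|BC| = (-0.6250,0.7806); ey = (-0.7806,-0.6250)
P = B + -2.97·ex + -2.60·ey = (7.8859,-0.6935)

7.89 -0.69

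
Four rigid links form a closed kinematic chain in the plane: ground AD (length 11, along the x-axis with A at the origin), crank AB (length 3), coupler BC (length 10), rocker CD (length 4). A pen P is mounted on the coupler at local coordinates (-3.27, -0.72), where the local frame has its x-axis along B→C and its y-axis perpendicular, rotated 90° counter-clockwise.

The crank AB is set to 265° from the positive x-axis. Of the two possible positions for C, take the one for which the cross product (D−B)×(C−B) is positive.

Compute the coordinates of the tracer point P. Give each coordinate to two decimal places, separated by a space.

A=(0,0), D=(11.00,0)
B = A + 3.00·(cos265°, sin265°) = (-0.2615, -2.9886)
|BD| = 11.6513
circle(B,10.00) ∩ circle(D,4.00): a=9.4304, h=3.3268
  candidates: C₊=(8.0001,2.6458) cross=38.762; C₋=(9.7068,-3.7852) cross=-38.762
  mode + wants cross > 0 → take C=(8.0001,2.6458) (cross=38.762)
ex = (C−B)/|BC| = (0.8262,0.5634); ey = (-0.5634,0.8262)
P = B + -3.27·ex + -0.72·ey = (-2.5573,-5.4259)

-2.56 -5.43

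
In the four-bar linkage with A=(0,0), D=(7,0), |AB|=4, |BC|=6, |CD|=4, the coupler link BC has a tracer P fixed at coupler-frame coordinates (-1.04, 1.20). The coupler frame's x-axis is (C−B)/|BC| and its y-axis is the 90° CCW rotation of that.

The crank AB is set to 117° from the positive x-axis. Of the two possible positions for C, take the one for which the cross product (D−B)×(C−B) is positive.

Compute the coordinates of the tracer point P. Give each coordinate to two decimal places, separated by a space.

-2.69 4.89

A=(0,0), D=(7.00,0)
B = A + 4.00·(cos117°, sin117°) = (-1.8160, 3.5640)
|BD| = 9.5091
circle(B,6.00) ∩ circle(D,4.00): a=5.8062, h=1.5127
  candidates: C₊=(4.1339,2.7903) cross=14.384; C₋=(3.0000,-0.0146) cross=-14.384
  mode + wants cross > 0 → take C=(4.1339,2.7903) (cross=14.384)
ex = (C−B)/|BC| = (0.9917,-0.1290); ey = (0.1290,0.9917)
P = B + -1.04·ex + 1.20·ey = (-2.6925,4.8881)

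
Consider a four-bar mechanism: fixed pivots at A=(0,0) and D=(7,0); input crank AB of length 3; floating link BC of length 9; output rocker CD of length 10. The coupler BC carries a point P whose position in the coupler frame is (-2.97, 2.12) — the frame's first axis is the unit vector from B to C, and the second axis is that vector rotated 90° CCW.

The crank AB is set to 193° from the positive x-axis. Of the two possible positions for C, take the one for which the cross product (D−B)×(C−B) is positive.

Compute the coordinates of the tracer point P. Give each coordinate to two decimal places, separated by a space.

-6.02 -2.60

A=(0,0), D=(7.00,0)
B = A + 3.00·(cos193°, sin193°) = (-2.9231, -0.6749)
|BD| = 9.9460
circle(B,9.00) ∩ circle(D,10.00): a=4.0179, h=8.0534
  candidates: C₊=(0.5391,7.6326) cross=80.099; C₋=(1.6319,-8.4370) cross=-80.099
  mode + wants cross > 0 → take C=(0.5391,7.6326) (cross=80.099)
ex = (C−B)/|BC| = (0.3847,0.9230); ey = (-0.9230,0.3847)
P = B + -2.97·ex + 2.12·ey = (-6.0225,-2.6008)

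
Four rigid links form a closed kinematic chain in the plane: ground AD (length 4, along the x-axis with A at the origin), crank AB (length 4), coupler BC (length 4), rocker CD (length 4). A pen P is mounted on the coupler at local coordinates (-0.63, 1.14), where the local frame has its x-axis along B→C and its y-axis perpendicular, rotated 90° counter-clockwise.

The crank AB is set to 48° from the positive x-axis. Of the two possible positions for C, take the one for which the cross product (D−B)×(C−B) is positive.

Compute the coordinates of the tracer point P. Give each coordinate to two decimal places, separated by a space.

A=(0,0), D=(4.00,0)
B = A + 4.00·(cos48°, sin48°) = (2.6765, 2.9726)
|BD| = 3.2539
circle(B,4.00) ∩ circle(D,4.00): a=1.6269, h=3.6542
  candidates: C₊=(6.6765,2.9726) cross=11.890; C₋=(0.0000,0.0000) cross=-11.890
  mode + wants cross > 0 → take C=(6.6765,2.9726) (cross=11.890)
ex = (C−B)/|BC| = (1.0000,0.0000); ey = (-0.0000,1.0000)
P = B + -0.63·ex + 1.14·ey = (2.0465,4.1126)

2.05 4.11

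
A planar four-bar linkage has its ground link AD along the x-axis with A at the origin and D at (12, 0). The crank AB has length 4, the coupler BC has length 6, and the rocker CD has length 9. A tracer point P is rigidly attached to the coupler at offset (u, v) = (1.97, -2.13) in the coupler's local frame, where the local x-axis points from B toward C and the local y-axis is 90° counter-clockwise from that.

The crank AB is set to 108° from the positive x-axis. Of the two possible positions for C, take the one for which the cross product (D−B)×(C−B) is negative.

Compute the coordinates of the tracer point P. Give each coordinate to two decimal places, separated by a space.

A=(0,0), D=(12.00,0)
B = A + 4.00·(cos108°, sin108°) = (-1.2361, 3.8042)
|BD| = 13.7719
circle(B,6.00) ∩ circle(D,9.00): a=5.2522, h=2.9008
  candidates: C₊=(4.6131,5.1413) cross=39.949; C₋=(3.0105,-0.4345) cross=-39.949
  mode - wants cross < 0 → take C=(3.0105,-0.4345) (cross=-39.949)
ex = (C−B)/|BC| = (0.7078,-0.7065); ey = (0.7065,0.7078)
P = B + 1.97·ex + -2.13·ey = (-1.3465,0.9050)

-1.35 0.90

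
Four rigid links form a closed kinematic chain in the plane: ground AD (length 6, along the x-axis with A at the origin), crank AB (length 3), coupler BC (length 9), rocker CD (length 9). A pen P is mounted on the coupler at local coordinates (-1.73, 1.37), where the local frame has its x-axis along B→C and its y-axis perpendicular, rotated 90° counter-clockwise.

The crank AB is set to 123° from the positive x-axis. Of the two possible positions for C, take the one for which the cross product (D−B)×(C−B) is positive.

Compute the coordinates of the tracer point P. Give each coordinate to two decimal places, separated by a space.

-3.82 2.25

A=(0,0), D=(6.00,0)
B = A + 3.00·(cos123°, sin123°) = (-1.6339, 2.5160)
|BD| = 8.0378
circle(B,9.00) ∩ circle(D,9.00): a=4.0189, h=8.0528
  candidates: C₊=(4.7037,8.9062) cross=64.728; C₋=(-0.3377,-6.3902) cross=-64.728
  mode + wants cross > 0 → take C=(4.7037,8.9062) (cross=64.728)
ex = (C−B)/|BC| = (0.7042,0.7100); ey = (-0.7100,0.7042)
P = B + -1.73·ex + 1.37·ey = (-3.8249,2.2524)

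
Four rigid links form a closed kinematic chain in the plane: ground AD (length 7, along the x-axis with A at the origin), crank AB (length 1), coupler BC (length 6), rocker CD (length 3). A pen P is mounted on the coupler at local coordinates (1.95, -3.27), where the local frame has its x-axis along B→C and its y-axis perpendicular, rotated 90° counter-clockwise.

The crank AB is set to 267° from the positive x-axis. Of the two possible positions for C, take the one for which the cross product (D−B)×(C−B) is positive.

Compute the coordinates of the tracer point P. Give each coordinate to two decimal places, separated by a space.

3.35 -2.70

A=(0,0), D=(7.00,0)
B = A + 1.00·(cos267°, sin267°) = (-0.0523, -0.9986)
|BD| = 7.1227
circle(B,6.00) ∩ circle(D,3.00): a=5.4567, h=2.4949
  candidates: C₊=(5.0007,2.2367) cross=17.770; C₋=(5.7003,-2.7038) cross=-17.770
  mode + wants cross > 0 → take C=(5.0007,2.2367) (cross=17.770)
ex = (C−B)/|BC| = (0.8422,0.5392); ey = (-0.5392,0.8422)
P = B + 1.95·ex + -3.27·ey = (3.3531,-2.7010)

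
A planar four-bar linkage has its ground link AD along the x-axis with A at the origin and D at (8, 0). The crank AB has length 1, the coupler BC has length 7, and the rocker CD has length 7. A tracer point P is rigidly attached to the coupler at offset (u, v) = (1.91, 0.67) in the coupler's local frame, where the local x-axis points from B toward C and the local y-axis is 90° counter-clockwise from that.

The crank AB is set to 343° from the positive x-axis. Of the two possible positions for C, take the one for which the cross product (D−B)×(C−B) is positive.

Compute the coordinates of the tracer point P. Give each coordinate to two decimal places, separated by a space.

A=(0,0), D=(8.00,0)
B = A + 1.00·(cos343°, sin343°) = (0.9563, -0.2924)
|BD| = 7.0498
circle(B,7.00) ∩ circle(D,7.00): a=3.5249, h=6.0477
  candidates: C₊=(4.2273,5.8964) cross=42.635; C₋=(4.7290,-6.1887) cross=-42.635
  mode + wants cross > 0 → take C=(4.2273,5.8964) (cross=42.635)
ex = (C−B)/|BC| = (0.4673,0.8841); ey = (-0.8841,0.4673)
P = B + 1.91·ex + 0.67·ey = (1.2565,1.7094)

1.26 1.71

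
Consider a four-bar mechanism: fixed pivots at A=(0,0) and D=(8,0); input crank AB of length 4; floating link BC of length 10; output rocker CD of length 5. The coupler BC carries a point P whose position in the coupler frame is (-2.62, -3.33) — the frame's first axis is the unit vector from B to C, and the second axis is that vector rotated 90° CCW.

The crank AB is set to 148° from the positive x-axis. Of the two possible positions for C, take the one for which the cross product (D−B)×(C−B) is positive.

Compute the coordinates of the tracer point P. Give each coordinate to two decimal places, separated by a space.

A=(0,0), D=(8.00,0)
B = A + 4.00·(cos148°, sin148°) = (-3.3922, 2.1197)
|BD| = 11.5877
circle(B,10.00) ∩ circle(D,5.00): a=9.0300, h=4.2963
  candidates: C₊=(6.2714,4.6917) cross=49.784; C₋=(4.6996,-3.7560) cross=-49.784
  mode + wants cross > 0 → take C=(6.2714,4.6917) (cross=49.784)
ex = (C−B)/|BC| = (0.9664,0.2572); ey = (-0.2572,0.9664)
P = B + -2.62·ex + -3.33·ey = (-5.0676,-1.7722)

-5.07 -1.77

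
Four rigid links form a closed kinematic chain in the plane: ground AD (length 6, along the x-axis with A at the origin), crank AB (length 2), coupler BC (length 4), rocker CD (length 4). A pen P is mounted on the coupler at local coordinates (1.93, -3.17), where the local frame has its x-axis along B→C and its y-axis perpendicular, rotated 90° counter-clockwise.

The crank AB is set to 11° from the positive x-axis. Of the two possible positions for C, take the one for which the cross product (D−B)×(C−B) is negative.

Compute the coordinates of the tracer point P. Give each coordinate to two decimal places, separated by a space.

A=(0,0), D=(6.00,0)
B = A + 2.00·(cos11°, sin11°) = (1.9633, 0.3816)
|BD| = 4.0547
circle(B,4.00) ∩ circle(D,4.00): a=2.0274, h=3.4482
  candidates: C₊=(4.3062,3.6237) cross=13.981; C₋=(3.6571,-3.2420) cross=-13.981
  mode - wants cross < 0 → take C=(3.6571,-3.2420) (cross=-13.981)
ex = (C−B)/|BC| = (0.4235,-0.9059); ey = (0.9059,0.4235)
P = B + 1.93·ex + -3.17·ey = (-0.0912,-2.7092)

-0.09 -2.71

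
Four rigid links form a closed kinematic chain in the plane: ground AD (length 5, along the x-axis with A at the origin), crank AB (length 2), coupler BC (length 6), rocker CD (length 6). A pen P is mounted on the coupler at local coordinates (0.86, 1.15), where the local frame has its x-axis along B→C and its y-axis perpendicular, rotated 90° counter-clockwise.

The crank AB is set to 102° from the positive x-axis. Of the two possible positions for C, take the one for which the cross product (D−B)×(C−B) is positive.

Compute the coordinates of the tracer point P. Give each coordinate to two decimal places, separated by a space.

A=(0,0), D=(5.00,0)
B = A + 2.00·(cos102°, sin102°) = (-0.4158, 1.9563)
|BD| = 5.7583
circle(B,6.00) ∩ circle(D,6.00): a=2.8792, h=5.2641
  candidates: C₊=(4.0805,5.9291) cross=30.312; C₋=(0.5037,-3.9728) cross=-30.312
  mode + wants cross > 0 → take C=(4.0805,5.9291) (cross=30.312)
ex = (C−B)/|BC| = (0.7494,0.6621); ey = (-0.6621,0.7494)
P = B + 0.86·ex + 1.15·ey = (-0.5328,3.3875)

-0.53 3.39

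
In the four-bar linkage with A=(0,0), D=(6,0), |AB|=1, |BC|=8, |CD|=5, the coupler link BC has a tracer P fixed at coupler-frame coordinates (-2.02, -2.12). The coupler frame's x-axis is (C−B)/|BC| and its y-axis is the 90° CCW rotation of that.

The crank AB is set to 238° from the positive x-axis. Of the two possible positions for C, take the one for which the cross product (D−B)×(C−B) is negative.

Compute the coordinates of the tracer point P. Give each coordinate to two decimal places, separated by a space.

-3.36 -1.62

A=(0,0), D=(6.00,0)
B = A + 1.00·(cos238°, sin238°) = (-0.5299, -0.8480)
|BD| = 6.5848
circle(B,8.00) ∩ circle(D,5.00): a=6.2538, h=4.9890
  candidates: C₊=(5.0292,4.9049) cross=32.852; C₋=(6.3143,-4.9901) cross=-32.852
  mode - wants cross < 0 → take C=(6.3143,-4.9901) (cross=-32.852)
ex = (C−B)/|BC| = (0.8555,-0.5178); ey = (0.5178,0.8555)
P = B + -2.02·ex + -2.12·ey = (-3.3557,-1.6159)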